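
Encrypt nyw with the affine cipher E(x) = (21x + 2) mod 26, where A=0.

n(13): 21·13+2=275≡15 → p
y(24): 21·24+2=506≡12 → m
w(22): 21·22+2=464≡22 → w

pmw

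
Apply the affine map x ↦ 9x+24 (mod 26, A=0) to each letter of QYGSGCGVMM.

MGAEAQAFCC

Q(16): 9·16+24=168≡12 → M
Y(24): 9·24+24=240≡6 → G
G(6): 9·6+24=78≡0 → A
S(18): 9·18+24=186≡4 → E
G(6): 9·6+24=78≡0 → A
C(2): 9·2+24=42≡16 → Q
G(6): 9·6+24=78≡0 → A
V(21): 9·21+24=213≡5 → F
M(12): 9·12+24=132≡2 → C
M(12): 9·12+24=132≡2 → C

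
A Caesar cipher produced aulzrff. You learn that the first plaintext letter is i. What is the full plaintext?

From the crib: a(0)−i(8)=-8≡18, so the shift is 18.
Subtract 18 from each ciphertext letter:
a(0): 0−18=-18≡8 → i
u(20): 20−18=2 → c
l(11): 11−18=-7≡19 → t
z(25): 25−18=7 → h
r(17): 17−18=-1≡25 → z
f(5): 5−18=-13≡13 → n
f(5): 5−18=-13≡13 → n

icthznn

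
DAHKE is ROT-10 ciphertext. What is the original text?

D(3): 3−10=-7≡19 → T
A(0): 0−10=-10≡16 → Q
H(7): 7−10=-3≡23 → X
K(10): 10−10=0 → A
E(4): 4−10=-6≡20 → U

TQXAU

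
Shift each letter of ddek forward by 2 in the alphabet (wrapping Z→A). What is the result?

ffgm

d(3): 3+2=5 → f
d(3): 3+2=5 → f
e(4): 4+2=6 → g
k(10): 10+2=12 → m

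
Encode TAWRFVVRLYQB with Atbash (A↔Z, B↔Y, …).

T(19) → G(6)
A(0) → Z(25)
W(22) → D(3)
R(17) → I(8)
F(5) → U(20)
V(21) → E(4)
V(21) → E(4)
R(17) → I(8)
L(11) → O(14)
Y(24) → B(1)
Q(16) → J(9)
B(1) → Y(24)

GZDIUEEIOBJY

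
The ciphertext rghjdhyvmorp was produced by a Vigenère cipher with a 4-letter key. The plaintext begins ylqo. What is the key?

tvrv

Subtract each crib letter from the matching ciphertext letter (mod 26):
r(17)−y(24)=-7≡19 → t
g(6)−l(11)=-5≡21 → v
h(7)−q(16)=-9≡17 → r
j(9)−o(14)=-5≡21 → v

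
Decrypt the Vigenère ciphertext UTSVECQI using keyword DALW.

RTHZBCFM

Repeat the key across the ciphertext: DALWDALW
U(20)−D(3): 17 → R
T(19)−A(0): 19 → T
S(18)−L(11): 7 → H
V(21)−W(22): -1≡25 → Z
E(4)−D(3): 1 → B
C(2)−A(0): 2 → C
Q(16)−L(11): 5 → F
I(8)−W(22): -14≡12 → M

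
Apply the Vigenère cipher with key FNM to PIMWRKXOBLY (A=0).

UVYBEWCBNQL

Repeat the key across the message: FNMFNMFNMFN
P(15)+F(5): 20 → U
I(8)+N(13): 21 → V
M(12)+M(12): 24 → Y
W(22)+F(5): 27≡1 → B
R(17)+N(13): 30≡4 → E
K(10)+M(12): 22 → W
X(23)+F(5): 28≡2 → C
O(14)+N(13): 27≡1 → B
B(1)+M(12): 13 → N
L(11)+F(5): 16 → Q
Y(24)+N(13): 37≡11 → L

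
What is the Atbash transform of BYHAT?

B(1) → Y(24)
Y(24) → B(1)
H(7) → S(18)
A(0) → Z(25)
T(19) → G(6)

YBSZG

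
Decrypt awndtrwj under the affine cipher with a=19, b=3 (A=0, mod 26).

The inverse of 19 mod 26 is 11, since 19·11=209≡1. Apply D(y)=11·(y−3) mod 26:
a(0): 11·(0−3)=-33≡19 → t
w(22): 11·(22−3)=209≡1 → b
n(13): 11·(13−3)=110≡6 → g
d(3): 11·(3−3)=0 → a
t(19): 11·(19−3)=176≡20 → u
r(17): 11·(17−3)=154≡24 → y
w(22): 11·(22−3)=209≡1 → b
j(9): 11·(9−3)=66≡14 → o

tbgauybo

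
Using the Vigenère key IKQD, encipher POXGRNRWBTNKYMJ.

XYNJZXHZJDDNGWZ

Repeat the key across the message: IKQDIKQDIKQDIKQ
P(15)+I(8): 23 → X
O(14)+K(10): 24 → Y
X(23)+Q(16): 39≡13 → N
G(6)+D(3): 9 → J
R(17)+I(8): 25 → Z
N(13)+K(10): 23 → X
R(17)+Q(16): 33≡7 → H
W(22)+D(3): 25 → Z
B(1)+I(8): 9 → J
T(19)+K(10): 29≡3 → D
N(13)+Q(16): 29≡3 → D
K(10)+D(3): 13 → N
Y(24)+I(8): 32≡6 → G
M(12)+K(10): 22 → W
J(9)+Q(16): 25 → Z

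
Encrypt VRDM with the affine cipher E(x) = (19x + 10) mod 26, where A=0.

V(21): 19·21+10=409≡19 → T
R(17): 19·17+10=333≡21 → V
D(3): 19·3+10=67≡15 → P
M(12): 19·12+10=238≡4 → E

TVPE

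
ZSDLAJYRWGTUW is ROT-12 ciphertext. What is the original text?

Z(25): 25−12=13 → N
S(18): 18−12=6 → G
D(3): 3−12=-9≡17 → R
L(11): 11−12=-1≡25 → Z
A(0): 0−12=-12≡14 → O
J(9): 9−12=-3≡23 → X
Y(24): 24−12=12 → M
R(17): 17−12=5 → F
W(22): 22−12=10 → K
G(6): 6−12=-6≡20 → U
T(19): 19−12=7 → H
U(20): 20−12=8 → I
W(22): 22−12=10 → K

NGRZOXMFKUHIK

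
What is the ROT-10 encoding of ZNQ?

JXA

Z(25): 25+10=35≡9 → J
N(13): 13+10=23 → X
Q(16): 16+10=26≡0 → A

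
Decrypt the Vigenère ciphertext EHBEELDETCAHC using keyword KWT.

Repeat the key across the ciphertext: KWTKWTKWTKWTK
E(4)−K(10): -6≡20 → U
H(7)−W(22): -15≡11 → L
B(1)−T(19): -18≡8 → I
E(4)−K(10): -6≡20 → U
E(4)−W(22): -18≡8 → I
L(11)−T(19): -8≡18 → S
D(3)−K(10): -7≡19 → T
E(4)−W(22): -18≡8 → I
T(19)−T(19): 0 → A
C(2)−K(10): -8≡18 → S
A(0)−W(22): -22≡4 → E
H(7)−T(19): -12≡14 → O
C(2)−K(10): -8≡18 → S

ULIUISTIASEOS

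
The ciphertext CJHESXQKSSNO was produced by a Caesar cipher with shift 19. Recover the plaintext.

C(2): 2−19=-17≡9 → J
J(9): 9−19=-10≡16 → Q
H(7): 7−19=-12≡14 → O
E(4): 4−19=-15≡11 → L
S(18): 18−19=-1≡25 → Z
X(23): 23−19=4 → E
Q(16): 16−19=-3≡23 → X
K(10): 10−19=-9≡17 → R
S(18): 18−19=-1≡25 → Z
S(18): 18−19=-1≡25 → Z
N(13): 13−19=-6≡20 → U
O(14): 14−19=-5≡21 → V

JQOLZEXRZZUV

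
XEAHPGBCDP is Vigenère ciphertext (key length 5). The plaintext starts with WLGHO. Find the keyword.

BTUAB

Subtract each crib letter from the matching ciphertext letter (mod 26):
X(23)−W(22)=1 → B
E(4)−L(11)=-7≡19 → T
A(0)−G(6)=-6≡20 → U
H(7)−H(7)=0 → A
P(15)−O(14)=1 → B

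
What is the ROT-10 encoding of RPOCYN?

R(17): 17+10=27≡1 → B
P(15): 15+10=25 → Z
O(14): 14+10=24 → Y
C(2): 2+10=12 → M
Y(24): 24+10=34≡8 → I
N(13): 13+10=23 → X

BZYMIX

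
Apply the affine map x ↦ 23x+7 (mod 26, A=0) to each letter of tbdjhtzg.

t(19): 23·19+7=444≡2 → c
b(1): 23·1+7=30≡4 → e
d(3): 23·3+7=76≡24 → y
j(9): 23·9+7=214≡6 → g
h(7): 23·7+7=168≡12 → m
t(19): 23·19+7=444≡2 → c
z(25): 23·25+7=582≡10 → k
g(6): 23·6+7=145≡15 → p

ceygmckp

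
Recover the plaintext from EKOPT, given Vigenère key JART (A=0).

VKXWK

Repeat the key across the ciphertext: JARTJ
E(4)−J(9): -5≡21 → V
K(10)−A(0): 10 → K
O(14)−R(17): -3≡23 → X
P(15)−T(19): -4≡22 → W
T(19)−J(9): 10 → K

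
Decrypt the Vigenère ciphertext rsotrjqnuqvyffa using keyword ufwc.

xnsrxeulalzwlae

Repeat the key across the ciphertext: ufwcufwcufwcufw
r(17)−u(20): -3≡23 → x
s(18)−f(5): 13 → n
o(14)−w(22): -8≡18 → s
t(19)−c(2): 17 → r
r(17)−u(20): -3≡23 → x
j(9)−f(5): 4 → e
q(16)−w(22): -6≡20 → u
n(13)−c(2): 11 → l
u(20)−u(20): 0 → a
q(16)−f(5): 11 → l
v(21)−w(22): -1≡25 → z
y(24)−c(2): 22 → w
f(5)−u(20): -15≡11 → l
f(5)−f(5): 0 → a
a(0)−w(22): -22≡4 → e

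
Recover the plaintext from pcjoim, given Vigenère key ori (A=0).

Repeat the key across the ciphertext: oriori
p(15)−o(14): 1 → b
c(2)−r(17): -15≡11 → l
j(9)−i(8): 1 → b
o(14)−o(14): 0 → a
i(8)−r(17): -9≡17 → r
m(12)−i(8): 4 → e

blbare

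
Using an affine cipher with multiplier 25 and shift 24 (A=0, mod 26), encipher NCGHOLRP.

N(13): 25·13+24=349≡11 → L
C(2): 25·2+24=74≡22 → W
G(6): 25·6+24=174≡18 → S
H(7): 25·7+24=199≡17 → R
O(14): 25·14+24=374≡10 → K
L(11): 25·11+24=299≡13 → N
R(17): 25·17+24=449≡7 → H
P(15): 25·15+24=399≡9 → J

LWSRKNHJ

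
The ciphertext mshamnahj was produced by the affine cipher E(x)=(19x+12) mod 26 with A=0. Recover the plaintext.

The inverse of 19 mod 26 is 11, since 19·11=209≡1. Apply D(y)=11·(y−12) mod 26:
m(12): 11·(12−12)=0 → a
s(18): 11·(18−12)=66≡14 → o
h(7): 11·(7−12)=-55≡23 → x
a(0): 11·(0−12)=-132≡24 → y
m(12): 11·(12−12)=0 → a
n(13): 11·(13−12)=11 → l
a(0): 11·(0−12)=-132≡24 → y
h(7): 11·(7−12)=-55≡23 → x
j(9): 11·(9−12)=-33≡19 → t

aoxyalyxt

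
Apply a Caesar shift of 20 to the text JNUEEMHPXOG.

DHOYYGBJRIA

J(9): 9+20=29≡3 → D
N(13): 13+20=33≡7 → H
U(20): 20+20=40≡14 → O
E(4): 4+20=24 → Y
E(4): 4+20=24 → Y
M(12): 12+20=32≡6 → G
H(7): 7+20=27≡1 → B
P(15): 15+20=35≡9 → J
X(23): 23+20=43≡17 → R
O(14): 14+20=34≡8 → I
G(6): 6+20=26≡0 → A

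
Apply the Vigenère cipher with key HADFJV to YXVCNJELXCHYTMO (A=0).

Repeat the key across the message: HADFJVHADFJVHAD
Y(24)+H(7): 31≡5 → F
X(23)+A(0): 23 → X
V(21)+D(3): 24 → Y
C(2)+F(5): 7 → H
N(13)+J(9): 22 → W
J(9)+V(21): 30≡4 → E
E(4)+H(7): 11 → L
L(11)+A(0): 11 → L
X(23)+D(3): 26≡0 → A
C(2)+F(5): 7 → H
H(7)+J(9): 16 → Q
Y(24)+V(21): 45≡19 → T
T(19)+H(7): 26≡0 → A
M(12)+A(0): 12 → M
O(14)+D(3): 17 → R

FXYHWELLAHQTAMR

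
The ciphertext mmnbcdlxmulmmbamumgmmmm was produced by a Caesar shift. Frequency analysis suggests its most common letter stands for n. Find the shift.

25

The most frequent ciphertext letter is m (appears 11 times).
m is position 12; n is position 13.
Shift = -1≡25.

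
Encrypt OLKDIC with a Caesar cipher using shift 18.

O(14): 14+18=32≡6 → G
L(11): 11+18=29≡3 → D
K(10): 10+18=28≡2 → C
D(3): 3+18=21 → V
I(8): 8+18=26≡0 → A
C(2): 2+18=20 → U

GDCVAU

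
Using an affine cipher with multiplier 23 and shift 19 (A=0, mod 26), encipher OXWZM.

DCFWJ

O(14): 23·14+19=341≡3 → D
X(23): 23·23+19=548≡2 → C
W(22): 23·22+19=525≡5 → F
Z(25): 23·25+19=594≡22 → W
M(12): 23·12+19=295≡9 → J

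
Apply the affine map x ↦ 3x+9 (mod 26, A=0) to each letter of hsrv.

eliu

h(7): 3·7+9=30≡4 → e
s(18): 3·18+9=63≡11 → l
r(17): 3·17+9=60≡8 → i
v(21): 3·21+9=72≡20 → u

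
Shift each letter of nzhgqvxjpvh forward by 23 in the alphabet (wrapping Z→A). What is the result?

kwednsugmse

n(13): 13+23=36≡10 → k
z(25): 25+23=48≡22 → w
h(7): 7+23=30≡4 → e
g(6): 6+23=29≡3 → d
q(16): 16+23=39≡13 → n
v(21): 21+23=44≡18 → s
x(23): 23+23=46≡20 → u
j(9): 9+23=32≡6 → g
p(15): 15+23=38≡12 → m
v(21): 21+23=44≡18 → s
h(7): 7+23=30≡4 → e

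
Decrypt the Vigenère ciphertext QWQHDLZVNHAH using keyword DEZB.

NSRGAHAUKDBG

Repeat the key across the ciphertext: DEZBDEZBDEZB
Q(16)−D(3): 13 → N
W(22)−E(4): 18 → S
Q(16)−Z(25): -9≡17 → R
H(7)−B(1): 6 → G
D(3)−D(3): 0 → A
L(11)−E(4): 7 → H
Z(25)−Z(25): 0 → A
V(21)−B(1): 20 → U
N(13)−D(3): 10 → K
H(7)−E(4): 3 → D
A(0)−Z(25): -25≡1 → B
H(7)−B(1): 6 → G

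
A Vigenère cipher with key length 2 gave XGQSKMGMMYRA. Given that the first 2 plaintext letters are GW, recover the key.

RK

Subtract each crib letter from the matching ciphertext letter (mod 26):
X(23)−G(6)=17 → R
G(6)−W(22)=-16≡10 → K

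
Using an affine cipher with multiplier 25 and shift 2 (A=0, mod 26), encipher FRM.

F(5): 25·5+2=127≡23 → X
R(17): 25·17+2=427≡11 → L
M(12): 25·12+2=302≡16 → Q

XLQ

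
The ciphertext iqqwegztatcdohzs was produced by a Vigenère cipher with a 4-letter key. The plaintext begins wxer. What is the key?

mtmf

Subtract each crib letter from the matching ciphertext letter (mod 26):
i(8)−w(22)=-14≡12 → m
q(16)−x(23)=-7≡19 → t
q(16)−e(4)=12 → m
w(22)−r(17)=5 → f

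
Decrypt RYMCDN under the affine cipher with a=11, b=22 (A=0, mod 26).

JMSKDL

The inverse of 11 mod 26 is 19, since 11·19=209≡1. Apply D(y)=19·(y−22) mod 26:
R(17): 19·(17−22)=-95≡9 → J
Y(24): 19·(24−22)=38≡12 → M
M(12): 19·(12−22)=-190≡18 → S
C(2): 19·(2−22)=-380≡10 → K
D(3): 19·(3−22)=-361≡3 → D
N(13): 19·(13−22)=-171≡11 → L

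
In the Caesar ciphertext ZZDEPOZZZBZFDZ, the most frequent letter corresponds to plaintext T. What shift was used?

The most frequent ciphertext letter is Z (appears 7 times).
Z is position 25; T is position 19.
Shift = 6.

6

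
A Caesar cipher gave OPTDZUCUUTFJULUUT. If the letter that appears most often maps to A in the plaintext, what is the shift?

20

The most frequent ciphertext letter is U (appears 6 times).
U is position 20; A is position 0.
Shift = 20.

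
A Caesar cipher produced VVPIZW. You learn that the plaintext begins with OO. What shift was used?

7

From the crib: V(21)−O(14)=7, so the shift is 7.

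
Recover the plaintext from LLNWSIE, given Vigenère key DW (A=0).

Repeat the key across the ciphertext: DWDWDWD
L(11)−D(3): 8 → I
L(11)−W(22): -11≡15 → P
N(13)−D(3): 10 → K
W(22)−W(22): 0 → A
S(18)−D(3): 15 → P
I(8)−W(22): -14≡12 → M
E(4)−D(3): 1 → B

IPKAPMB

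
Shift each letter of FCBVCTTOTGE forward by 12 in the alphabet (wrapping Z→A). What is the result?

F(5): 5+12=17 → R
C(2): 2+12=14 → O
B(1): 1+12=13 → N
V(21): 21+12=33≡7 → H
C(2): 2+12=14 → O
T(19): 19+12=31≡5 → F
T(19): 19+12=31≡5 → F
O(14): 14+12=26≡0 → A
T(19): 19+12=31≡5 → F
G(6): 6+12=18 → S
E(4): 4+12=16 → Q

RONHOFFAFSQ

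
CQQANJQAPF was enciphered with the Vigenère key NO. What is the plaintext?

PCDMAVDMCR

Repeat the key across the ciphertext: NONONONONO
C(2)−N(13): -11≡15 → P
Q(16)−O(14): 2 → C
Q(16)−N(13): 3 → D
A(0)−O(14): -14≡12 → M
N(13)−N(13): 0 → A
J(9)−O(14): -5≡21 → V
Q(16)−N(13): 3 → D
A(0)−O(14): -14≡12 → M
P(15)−N(13): 2 → C
F(5)−O(14): -9≡17 → R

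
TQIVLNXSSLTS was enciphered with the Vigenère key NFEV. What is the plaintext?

GLEAYITXFGPX

Repeat the key across the ciphertext: NFEVNFEVNFEV
T(19)−N(13): 6 → G
Q(16)−F(5): 11 → L
I(8)−E(4): 4 → E
V(21)−V(21): 0 → A
L(11)−N(13): -2≡24 → Y
N(13)−F(5): 8 → I
X(23)−E(4): 19 → T
S(18)−V(21): -3≡23 → X
S(18)−N(13): 5 → F
L(11)−F(5): 6 → G
T(19)−E(4): 15 → P
S(18)−V(21): -3≡23 → X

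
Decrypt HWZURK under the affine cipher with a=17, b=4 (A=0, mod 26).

RYPENI

The inverse of 17 mod 26 is 23, since 17·23=391≡1. Apply D(y)=23·(y−4) mod 26:
H(7): 23·(7−4)=69≡17 → R
W(22): 23·(22−4)=414≡24 → Y
Z(25): 23·(25−4)=483≡15 → P
U(20): 23·(20−4)=368≡4 → E
R(17): 23·(17−4)=299≡13 → N
K(10): 23·(10−4)=138≡8 → I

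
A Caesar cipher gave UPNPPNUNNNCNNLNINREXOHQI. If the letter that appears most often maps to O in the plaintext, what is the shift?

The most frequent ciphertext letter is N (appears 9 times).
N is position 13; O is position 14.
Shift = -1≡25.

25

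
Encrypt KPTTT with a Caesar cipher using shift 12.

WBFFF

K(10): 10+12=22 → W
P(15): 15+12=27≡1 → B
T(19): 19+12=31≡5 → F
T(19): 19+12=31≡5 → F
T(19): 19+12=31≡5 → F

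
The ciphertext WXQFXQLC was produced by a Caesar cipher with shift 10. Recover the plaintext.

W(22): 22−10=12 → M
X(23): 23−10=13 → N
Q(16): 16−10=6 → G
F(5): 5−10=-5≡21 → V
X(23): 23−10=13 → N
Q(16): 16−10=6 → G
L(11): 11−10=1 → B
C(2): 2−10=-8≡18 → S

MNGVNGBS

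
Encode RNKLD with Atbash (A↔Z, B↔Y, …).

R(17) → I(8)
N(13) → M(12)
K(10) → P(15)
L(11) → O(14)
D(3) → W(22)

IMPOW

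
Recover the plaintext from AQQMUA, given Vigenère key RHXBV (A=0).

JJTLZJ

Repeat the key across the ciphertext: RHXBVR
A(0)−R(17): -17≡9 → J
Q(16)−H(7): 9 → J
Q(16)−X(23): -7≡19 → T
M(12)−B(1): 11 → L
U(20)−V(21): -1≡25 → Z
A(0)−R(17): -17≡9 → J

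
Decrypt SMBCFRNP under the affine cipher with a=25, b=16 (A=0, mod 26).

The inverse of 25 mod 26 is 25, since 25·25=625≡1. Apply D(y)=25·(y−16) mod 26:
S(18): 25·(18−16)=50≡24 → Y
M(12): 25·(12−16)=-100≡4 → E
B(1): 25·(1−16)=-375≡15 → P
C(2): 25·(2−16)=-350≡14 → O
F(5): 25·(5−16)=-275≡11 → L
R(17): 25·(17−16)=25 → Z
N(13): 25·(13−16)=-75≡3 → D
P(15): 25·(15−16)=-25≡1 → B

YEPOLZDB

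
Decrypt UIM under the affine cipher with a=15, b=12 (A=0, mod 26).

The inverse of 15 mod 26 is 7, since 15·7=105≡1. Apply D(y)=7·(y−12) mod 26:
U(20): 7·(20−12)=56≡4 → E
I(8): 7·(8−12)=-28≡24 → Y
M(12): 7·(12−12)=0 → A

EYA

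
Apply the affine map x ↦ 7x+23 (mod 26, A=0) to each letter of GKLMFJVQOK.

G(6): 7·6+23=65≡13 → N
K(10): 7·10+23=93≡15 → P
L(11): 7·11+23=100≡22 → W
M(12): 7·12+23=107≡3 → D
F(5): 7·5+23=58≡6 → G
J(9): 7·9+23=86≡8 → I
V(21): 7·21+23=170≡14 → O
Q(16): 7·16+23=135≡5 → F
O(14): 7·14+23=121≡17 → R
K(10): 7·10+23=93≡15 → P

NPWDGIOFRP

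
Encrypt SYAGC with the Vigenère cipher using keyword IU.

ASIAK

Repeat the key across the message: IUIUI
S(18)+I(8): 26≡0 → A
Y(24)+U(20): 44≡18 → S
A(0)+I(8): 8 → I
G(6)+U(20): 26≡0 → A
C(2)+I(8): 10 → K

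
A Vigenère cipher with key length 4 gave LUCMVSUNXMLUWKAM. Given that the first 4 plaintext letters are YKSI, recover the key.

Subtract each crib letter from the matching ciphertext letter (mod 26):
L(11)−Y(24)=-13≡13 → N
U(20)−K(10)=10 → K
C(2)−S(18)=-16≡10 → K
M(12)−I(8)=4 → E

NKKE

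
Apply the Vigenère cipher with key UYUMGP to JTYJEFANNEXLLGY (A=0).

Repeat the key across the message: UYUMGPUYUMGPUYU
J(9)+U(20): 29≡3 → D
T(19)+Y(24): 43≡17 → R
Y(24)+U(20): 44≡18 → S
J(9)+M(12): 21 → V
E(4)+G(6): 10 → K
F(5)+P(15): 20 → U
A(0)+U(20): 20 → U
N(13)+Y(24): 37≡11 → L
N(13)+U(20): 33≡7 → H
E(4)+M(12): 16 → Q
X(23)+G(6): 29≡3 → D
L(11)+P(15): 26≡0 → A
L(11)+U(20): 31≡5 → F
G(6)+Y(24): 30≡4 → E
Y(24)+U(20): 44≡18 → S

DRSVKUULHQDAFES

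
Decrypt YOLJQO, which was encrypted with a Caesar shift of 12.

MCZXEC

Y(24): 24−12=12 → M
O(14): 14−12=2 → C
L(11): 11−12=-1≡25 → Z
J(9): 9−12=-3≡23 → X
Q(16): 16−12=4 → E
O(14): 14−12=2 → C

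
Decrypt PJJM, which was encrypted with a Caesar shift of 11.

P(15): 15−11=4 → E
J(9): 9−11=-2≡24 → Y
J(9): 9−11=-2≡24 → Y
M(12): 12−11=1 → B

EYYB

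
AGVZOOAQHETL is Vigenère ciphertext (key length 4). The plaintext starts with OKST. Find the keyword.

MWDG

Subtract each crib letter from the matching ciphertext letter (mod 26):
A(0)−O(14)=-14≡12 → M
G(6)−K(10)=-4≡22 → W
V(21)−S(18)=3 → D
Z(25)−T(19)=6 → G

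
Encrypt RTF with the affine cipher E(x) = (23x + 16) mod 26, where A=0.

RLB

R(17): 23·17+16=407≡17 → R
T(19): 23·19+16=453≡11 → L
F(5): 23·5+16=131≡1 → B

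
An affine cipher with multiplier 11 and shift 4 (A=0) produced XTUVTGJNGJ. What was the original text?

XZSLZMRPMR

The inverse of 11 mod 26 is 19, since 11·19=209≡1. Apply D(y)=19·(y−4) mod 26:
X(23): 19·(23−4)=361≡23 → X
T(19): 19·(19−4)=285≡25 → Z
U(20): 19·(20−4)=304≡18 → S
V(21): 19·(21−4)=323≡11 → L
T(19): 19·(19−4)=285≡25 → Z
G(6): 19·(6−4)=38≡12 → M
J(9): 19·(9−4)=95≡17 → R
N(13): 19·(13−4)=171≡15 → P
G(6): 19·(6−4)=38≡12 → M
J(9): 19·(9−4)=95≡17 → R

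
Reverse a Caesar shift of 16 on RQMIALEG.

R(17): 17−16=1 → B
Q(16): 16−16=0 → A
M(12): 12−16=-4≡22 → W
I(8): 8−16=-8≡18 → S
A(0): 0−16=-16≡10 → K
L(11): 11−16=-5≡21 → V
E(4): 4−16=-12≡14 → O
G(6): 6−16=-10≡16 → Q

BAWSKVOQ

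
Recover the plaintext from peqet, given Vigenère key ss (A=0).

Repeat the key across the ciphertext: sssss
p(15)−s(18): -3≡23 → x
e(4)−s(18): -14≡12 → m
q(16)−s(18): -2≡24 → y
e(4)−s(18): -14≡12 → m
t(19)−s(18): 1 → b

xmymb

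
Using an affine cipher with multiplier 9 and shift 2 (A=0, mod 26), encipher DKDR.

D(3): 9·3+2=29≡3 → D
K(10): 9·10+2=92≡14 → O
D(3): 9·3+2=29≡3 → D
R(17): 9·17+2=155≡25 → Z

DODZ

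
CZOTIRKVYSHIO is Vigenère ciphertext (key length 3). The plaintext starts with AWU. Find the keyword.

Subtract each crib letter from the matching ciphertext letter (mod 26):
C(2)−A(0)=2 → C
Z(25)−W(22)=3 → D
O(14)−U(20)=-6≡20 → U

CDU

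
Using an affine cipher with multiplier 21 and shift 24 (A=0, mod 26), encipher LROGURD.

L(11): 21·11+24=255≡21 → V
R(17): 21·17+24=381≡17 → R
O(14): 21·14+24=318≡6 → G
G(6): 21·6+24=150≡20 → U
U(20): 21·20+24=444≡2 → C
R(17): 21·17+24=381≡17 → R
D(3): 21·3+24=87≡9 → J

VRGUCRJ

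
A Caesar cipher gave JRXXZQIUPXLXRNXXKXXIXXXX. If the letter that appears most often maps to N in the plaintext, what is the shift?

10

The most frequent ciphertext letter is X (appears 12 times).
X is position 23; N is position 13.
Shift = 10.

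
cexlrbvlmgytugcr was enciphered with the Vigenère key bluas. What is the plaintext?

Repeat the key across the ciphertext: bluasbluasbluasb
c(2)−b(1): 1 → b
e(4)−l(11): -7≡19 → t
x(23)−u(20): 3 → d
l(11)−a(0): 11 → l
r(17)−s(18): -1≡25 → z
b(1)−b(1): 0 → a
v(21)−l(11): 10 → k
l(11)−u(20): -9≡17 → r
m(12)−a(0): 12 → m
g(6)−s(18): -12≡14 → o
y(24)−b(1): 23 → x
t(19)−l(11): 8 → i
u(20)−u(20): 0 → a
g(6)−a(0): 6 → g
c(2)−s(18): -16≡10 → k
r(17)−b(1): 16 → q

btdlzakrmoxiagkq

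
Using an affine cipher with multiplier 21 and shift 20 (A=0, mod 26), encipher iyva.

i(8): 21·8+20=188≡6 → g
y(24): 21·24+20=524≡4 → e
v(21): 21·21+20=461≡19 → t
a(0): 21·0+20=20 → u

getu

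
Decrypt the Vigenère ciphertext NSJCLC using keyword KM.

DGZQBQ

Repeat the key across the ciphertext: KMKMKM
N(13)−K(10): 3 → D
S(18)−M(12): 6 → G
J(9)−K(10): -1≡25 → Z
C(2)−M(12): -10≡16 → Q
L(11)−K(10): 1 → B
C(2)−M(12): -10≡16 → Q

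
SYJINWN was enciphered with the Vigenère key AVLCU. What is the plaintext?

Repeat the key across the ciphertext: AVLCUAV
S(18)−A(0): 18 → S
Y(24)−V(21): 3 → D
J(9)−L(11): -2≡24 → Y
I(8)−C(2): 6 → G
N(13)−U(20): -7≡19 → T
W(22)−A(0): 22 → W
N(13)−V(21): -8≡18 → S

SDYGTWS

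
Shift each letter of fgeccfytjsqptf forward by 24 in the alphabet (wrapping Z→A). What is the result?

decaadwrhqonrd

f(5): 5+24=29≡3 → d
g(6): 6+24=30≡4 → e
e(4): 4+24=28≡2 → c
c(2): 2+24=26≡0 → a
c(2): 2+24=26≡0 → a
f(5): 5+24=29≡3 → d
y(24): 24+24=48≡22 → w
t(19): 19+24=43≡17 → r
j(9): 9+24=33≡7 → h
s(18): 18+24=42≡16 → q
q(16): 16+24=40≡14 → o
p(15): 15+24=39≡13 → n
t(19): 19+24=43≡17 → r
f(5): 5+24=29≡3 → d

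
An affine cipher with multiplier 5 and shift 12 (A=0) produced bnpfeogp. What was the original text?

dvljoqel

The inverse of 5 mod 26 is 21, since 5·21=105≡1. Apply D(y)=21·(y−12) mod 26:
b(1): 21·(1−12)=-231≡3 → d
n(13): 21·(13−12)=21 → v
p(15): 21·(15−12)=63≡11 → l
f(5): 21·(5−12)=-147≡9 → j
e(4): 21·(4−12)=-168≡14 → o
o(14): 21·(14−12)=42≡16 → q
g(6): 21·(6−12)=-126≡4 → e
p(15): 21·(15−12)=63≡11 → l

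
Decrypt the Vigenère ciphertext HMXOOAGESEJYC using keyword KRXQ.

Repeat the key across the ciphertext: KRXQKRXQKRXQK
H(7)−K(10): -3≡23 → X
M(12)−R(17): -5≡21 → V
X(23)−X(23): 0 → A
O(14)−Q(16): -2≡24 → Y
O(14)−K(10): 4 → E
A(0)−R(17): -17≡9 → J
G(6)−X(23): -17≡9 → J
E(4)−Q(16): -12≡14 → O
S(18)−K(10): 8 → I
E(4)−R(17): -13≡13 → N
J(9)−X(23): -14≡12 → M
Y(24)−Q(16): 8 → I
C(2)−K(10): -8≡18 → S

XVAYEJJOINMIS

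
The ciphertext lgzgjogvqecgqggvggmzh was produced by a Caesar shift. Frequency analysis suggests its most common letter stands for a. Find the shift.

The most frequent ciphertext letter is g (appears 8 times).
g is position 6; a is position 0.
Shift = 6.

6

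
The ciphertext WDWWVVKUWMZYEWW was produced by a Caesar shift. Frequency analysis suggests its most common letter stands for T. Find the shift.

The most frequent ciphertext letter is W (appears 6 times).
W is position 22; T is position 19.
Shift = 3.

3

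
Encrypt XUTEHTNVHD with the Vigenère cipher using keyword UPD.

Repeat the key across the message: UPDUPDUPDU
X(23)+U(20): 43≡17 → R
U(20)+P(15): 35≡9 → J
T(19)+D(3): 22 → W
E(4)+U(20): 24 → Y
H(7)+P(15): 22 → W
T(19)+D(3): 22 → W
N(13)+U(20): 33≡7 → H
V(21)+P(15): 36≡10 → K
H(7)+D(3): 10 → K
D(3)+U(20): 23 → X

RJWYWWHKKX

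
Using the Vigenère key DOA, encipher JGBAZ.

MUBDN

Repeat the key across the message: DOADO
J(9)+D(3): 12 → M
G(6)+O(14): 20 → U
B(1)+A(0): 1 → B
A(0)+D(3): 3 → D
Z(25)+O(14): 39≡13 → N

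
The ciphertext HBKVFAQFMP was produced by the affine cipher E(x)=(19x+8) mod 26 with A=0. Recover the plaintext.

The inverse of 19 mod 26 is 11, since 19·11=209≡1. Apply D(y)=11·(y−8) mod 26:
H(7): 11·(7−8)=-11≡15 → P
B(1): 11·(1−8)=-77≡1 → B
K(10): 11·(10−8)=22 → W
V(21): 11·(21−8)=143≡13 → N
F(5): 11·(5−8)=-33≡19 → T
A(0): 11·(0−8)=-88≡16 → Q
Q(16): 11·(16−8)=88≡10 → K
F(5): 11·(5−8)=-33≡19 → T
M(12): 11·(12−8)=44≡18 → S
P(15): 11·(15−8)=77≡25 → Z

PBWNTQKTSZ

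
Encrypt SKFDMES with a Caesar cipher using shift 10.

CUPNWOC

S(18): 18+10=28≡2 → C
K(10): 10+10=20 → U
F(5): 5+10=15 → P
D(3): 3+10=13 → N
M(12): 12+10=22 → W
E(4): 4+10=14 → O
S(18): 18+10=28≡2 → C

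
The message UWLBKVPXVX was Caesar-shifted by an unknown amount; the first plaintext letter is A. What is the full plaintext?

From the crib: U(20)−A(0)=20, so the shift is 20.
Subtract 20 from each ciphertext letter:
U(20): 20−20=0 → A
W(22): 22−20=2 → C
L(11): 11−20=-9≡17 → R
B(1): 1−20=-19≡7 → H
K(10): 10−20=-10≡16 → Q
V(21): 21−20=1 → B
P(15): 15−20=-5≡21 → V
X(23): 23−20=3 → D
V(21): 21−20=1 → B
X(23): 23−20=3 → D

ACRHQBVDBD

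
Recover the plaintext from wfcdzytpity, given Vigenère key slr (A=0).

eullohberbn

Repeat the key across the ciphertext: slrslrslrsl
w(22)−s(18): 4 → e
f(5)−l(11): -6≡20 → u
c(2)−r(17): -15≡11 → l
d(3)−s(18): -15≡11 → l
z(25)−l(11): 14 → o
y(24)−r(17): 7 → h
t(19)−s(18): 1 → b
p(15)−l(11): 4 → e
i(8)−r(17): -9≡17 → r
t(19)−s(18): 1 → b
y(24)−l(11): 13 → n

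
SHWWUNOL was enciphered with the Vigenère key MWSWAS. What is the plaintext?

Repeat the key across the ciphertext: MWSWASMW
S(18)−M(12): 6 → G
H(7)−W(22): -15≡11 → L
W(22)−S(18): 4 → E
W(22)−W(22): 0 → A
U(20)−A(0): 20 → U
N(13)−S(18): -5≡21 → V
O(14)−M(12): 2 → C
L(11)−W(22): -11≡15 → P

GLEAUVCP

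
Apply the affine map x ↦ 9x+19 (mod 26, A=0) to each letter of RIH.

R(17): 9·17+19=172≡16 → Q
I(8): 9·8+19=91≡13 → N
H(7): 9·7+19=82≡4 → E

QNE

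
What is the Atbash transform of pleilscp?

p(15) → k(10)
l(11) → o(14)
e(4) → v(21)
i(8) → r(17)
l(11) → o(14)
s(18) → h(7)
c(2) → x(23)
p(15) → k(10)

kovrohxk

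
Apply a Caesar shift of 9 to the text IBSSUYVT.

I(8): 8+9=17 → R
B(1): 1+9=10 → K
S(18): 18+9=27≡1 → B
S(18): 18+9=27≡1 → B
U(20): 20+9=29≡3 → D
Y(24): 24+9=33≡7 → H
V(21): 21+9=30≡4 → E
T(19): 19+9=28≡2 → C

RKBBDHEC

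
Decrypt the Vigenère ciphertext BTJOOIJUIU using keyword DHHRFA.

YMCXJIGNBD

Repeat the key across the ciphertext: DHHRFADHHR
B(1)−D(3): -2≡24 → Y
T(19)−H(7): 12 → M
J(9)−H(7): 2 → C
O(14)−R(17): -3≡23 → X
O(14)−F(5): 9 → J
I(8)−A(0): 8 → I
J(9)−D(3): 6 → G
U(20)−H(7): 13 → N
I(8)−H(7): 1 → B
U(20)−R(17): 3 → D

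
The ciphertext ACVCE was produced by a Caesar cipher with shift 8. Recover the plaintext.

A(0): 0−8=-8≡18 → S
C(2): 2−8=-6≡20 → U
V(21): 21−8=13 → N
C(2): 2−8=-6≡20 → U
E(4): 4−8=-4≡22 → W

SUNUW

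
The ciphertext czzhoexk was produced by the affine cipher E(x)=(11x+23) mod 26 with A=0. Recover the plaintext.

The inverse of 11 mod 26 is 19, since 11·19=209≡1. Apply D(y)=19·(y−23) mod 26:
c(2): 19·(2−23)=-399≡17 → r
z(25): 19·(25−23)=38≡12 → m
z(25): 19·(25−23)=38≡12 → m
h(7): 19·(7−23)=-304≡8 → i
o(14): 19·(14−23)=-171≡11 → l
e(4): 19·(4−23)=-361≡3 → d
x(23): 19·(23−23)=0 → a
k(10): 19·(10−23)=-247≡13 → n

rmmildan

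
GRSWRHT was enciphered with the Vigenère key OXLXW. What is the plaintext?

Repeat the key across the ciphertext: OXLXWOX
G(6)−O(14): -8≡18 → S
R(17)−X(23): -6≡20 → U
S(18)−L(11): 7 → H
W(22)−X(23): -1≡25 → Z
R(17)−W(22): -5≡21 → V
H(7)−O(14): -7≡19 → T
T(19)−X(23): -4≡22 → W

SUHZVTW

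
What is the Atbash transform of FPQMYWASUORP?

UKJNBDZHFLIK

F(5) → U(20)
P(15) → K(10)
Q(16) → J(9)
M(12) → N(13)
Y(24) → B(1)
W(22) → D(3)
A(0) → Z(25)
S(18) → H(7)
U(20) → F(5)
O(14) → L(11)
R(17) → I(8)
P(15) → K(10)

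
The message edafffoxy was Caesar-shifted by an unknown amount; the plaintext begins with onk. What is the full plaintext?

From the crib: e(4)−o(14)=-10≡16, so the shift is 16.
Subtract 16 from each ciphertext letter:
e(4): 4−16=-12≡14 → o
d(3): 3−16=-13≡13 → n
a(0): 0−16=-16≡10 → k
f(5): 5−16=-11≡15 → p
f(5): 5−16=-11≡15 → p
f(5): 5−16=-11≡15 → p
o(14): 14−16=-2≡24 → y
x(23): 23−16=7 → h
y(24): 24−16=8 → i

onkpppyhi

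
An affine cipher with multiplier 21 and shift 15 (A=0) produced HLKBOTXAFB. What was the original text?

The inverse of 21 mod 26 is 5, since 21·5=105≡1. Apply D(y)=5·(y−15) mod 26:
H(7): 5·(7−15)=-40≡12 → M
L(11): 5·(11−15)=-20≡6 → G
K(10): 5·(10−15)=-25≡1 → B
B(1): 5·(1−15)=-70≡8 → I
O(14): 5·(14−15)=-5≡21 → V
T(19): 5·(19−15)=20 → U
X(23): 5·(23−15)=40≡14 → O
A(0): 5·(0−15)=-75≡3 → D
F(5): 5·(5−15)=-50≡2 → C
B(1): 5·(1−15)=-70≡8 → I

MGBIVUODCI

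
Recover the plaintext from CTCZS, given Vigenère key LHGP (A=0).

RMWKH

Repeat the key across the ciphertext: LHGPL
C(2)−L(11): -9≡17 → R
T(19)−H(7): 12 → M
C(2)−G(6): -4≡22 → W
Z(25)−P(15): 10 → K
S(18)−L(11): 7 → H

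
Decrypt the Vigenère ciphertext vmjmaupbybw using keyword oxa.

hpjydubeynz

Repeat the key across the ciphertext: oxaoxaoxaox
v(21)−o(14): 7 → h
m(12)−x(23): -11≡15 → p
j(9)−a(0): 9 → j
m(12)−o(14): -2≡24 → y
a(0)−x(23): -23≡3 → d
u(20)−a(0): 20 → u
p(15)−o(14): 1 → b
b(1)−x(23): -22≡4 → e
y(24)−a(0): 24 → y
b(1)−o(14): -13≡13 → n
w(22)−x(23): -1≡25 → z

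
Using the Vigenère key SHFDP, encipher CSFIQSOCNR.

UZKLFKVHQG

Repeat the key across the message: SHFDPSHFDP
C(2)+S(18): 20 → U
S(18)+H(7): 25 → Z
F(5)+F(5): 10 → K
I(8)+D(3): 11 → L
Q(16)+P(15): 31≡5 → F
S(18)+S(18): 36≡10 → K
O(14)+H(7): 21 → V
C(2)+F(5): 7 → H
N(13)+D(3): 16 → Q
R(17)+P(15): 32≡6 → G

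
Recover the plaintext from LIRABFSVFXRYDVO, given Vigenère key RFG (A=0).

Repeat the key across the ciphertext: RFGRFGRFGRFGRFG
L(11)−R(17): -6≡20 → U
I(8)−F(5): 3 → D
R(17)−G(6): 11 → L
A(0)−R(17): -17≡9 → J
B(1)−F(5): -4≡22 → W
F(5)−G(6): -1≡25 → Z
S(18)−R(17): 1 → B
V(21)−F(5): 16 → Q
F(5)−G(6): -1≡25 → Z
X(23)−R(17): 6 → G
R(17)−F(5): 12 → M
Y(24)−G(6): 18 → S
D(3)−R(17): -14≡12 → M
V(21)−F(5): 16 → Q
O(14)−G(6): 8 → I

UDLJWZBQZGMSMQI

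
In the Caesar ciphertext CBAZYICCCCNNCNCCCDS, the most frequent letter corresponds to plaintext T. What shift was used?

The most frequent ciphertext letter is C (appears 9 times).
C is position 2; T is position 19.
Shift = -17≡9.

9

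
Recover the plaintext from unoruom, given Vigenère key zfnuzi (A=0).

vibxvgn

Repeat the key across the ciphertext: zfnuziz
u(20)−z(25): -5≡21 → v
n(13)−f(5): 8 → i
o(14)−n(13): 1 → b
r(17)−u(20): -3≡23 → x
u(20)−z(25): -5≡21 → v
o(14)−i(8): 6 → g
m(12)−z(25): -13≡13 → n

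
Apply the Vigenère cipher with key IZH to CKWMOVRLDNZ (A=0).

KJDUNCZKKVY

Repeat the key across the message: IZHIZHIZHIZ
C(2)+I(8): 10 → K
K(10)+Z(25): 35≡9 → J
W(22)+H(7): 29≡3 → D
M(12)+I(8): 20 → U
O(14)+Z(25): 39≡13 → N
V(21)+H(7): 28≡2 → C
R(17)+I(8): 25 → Z
L(11)+Z(25): 36≡10 → K
D(3)+H(7): 10 → K
N(13)+I(8): 21 → V
Z(25)+Z(25): 50≡24 → Y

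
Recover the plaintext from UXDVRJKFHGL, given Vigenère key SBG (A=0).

CWXDQDSEBOK

Repeat the key across the ciphertext: SBGSBGSBGSB
U(20)−S(18): 2 → C
X(23)−B(1): 22 → W
D(3)−G(6): -3≡23 → X
V(21)−S(18): 3 → D
R(17)−B(1): 16 → Q
J(9)−G(6): 3 → D
K(10)−S(18): -8≡18 → S
F(5)−B(1): 4 → E
H(7)−G(6): 1 → B
G(6)−S(18): -12≡14 → O
L(11)−B(1): 10 → K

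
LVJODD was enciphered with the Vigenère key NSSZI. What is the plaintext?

YDRPVQ

Repeat the key across the ciphertext: NSSZIN
L(11)−N(13): -2≡24 → Y
V(21)−S(18): 3 → D
J(9)−S(18): -9≡17 → R
O(14)−Z(25): -11≡15 → P
D(3)−I(8): -5≡21 → V
D(3)−N(13): -10≡16 → Q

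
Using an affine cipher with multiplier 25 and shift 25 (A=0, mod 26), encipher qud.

jfw

q(16): 25·16+25=425≡9 → j
u(20): 25·20+25=525≡5 → f
d(3): 25·3+25=100≡22 → w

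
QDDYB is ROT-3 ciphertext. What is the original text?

NAAVY

Q(16): 16−3=13 → N
D(3): 3−3=0 → A
D(3): 3−3=0 → A
Y(24): 24−3=21 → V
B(1): 1−3=-2≡24 → Y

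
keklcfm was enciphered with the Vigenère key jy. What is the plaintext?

bgbnthd

Repeat the key across the ciphertext: jyjyjyj
k(10)−j(9): 1 → b
e(4)−y(24): -20≡6 → g
k(10)−j(9): 1 → b
l(11)−y(24): -13≡13 → n
c(2)−j(9): -7≡19 → t
f(5)−y(24): -19≡7 → h
m(12)−j(9): 3 → d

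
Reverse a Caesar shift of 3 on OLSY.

O(14): 14−3=11 → L
L(11): 11−3=8 → I
S(18): 18−3=15 → P
Y(24): 24−3=21 → V

LIPV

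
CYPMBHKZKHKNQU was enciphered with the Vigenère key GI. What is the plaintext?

Repeat the key across the ciphertext: GIGIGIGIGIGIGI
C(2)−G(6): -4≡22 → W
Y(24)−I(8): 16 → Q
P(15)−G(6): 9 → J
M(12)−I(8): 4 → E
B(1)−G(6): -5≡21 → V
H(7)−I(8): -1≡25 → Z
K(10)−G(6): 4 → E
Z(25)−I(8): 17 → R
K(10)−G(6): 4 → E
H(7)−I(8): -1≡25 → Z
K(10)−G(6): 4 → E
N(13)−I(8): 5 → F
Q(16)−G(6): 10 → K
U(20)−I(8): 12 → M

WQJEVZEREZEFKM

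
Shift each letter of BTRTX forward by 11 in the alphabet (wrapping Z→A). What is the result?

MECEI

B(1): 1+11=12 → M
T(19): 19+11=30≡4 → E
R(17): 17+11=28≡2 → C
T(19): 19+11=30≡4 → E
X(23): 23+11=34≡8 → I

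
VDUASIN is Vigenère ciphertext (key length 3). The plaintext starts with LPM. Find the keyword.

KOI

Subtract each crib letter from the matching ciphertext letter (mod 26):
V(21)−L(11)=10 → K
D(3)−P(15)=-12≡14 → O
U(20)−M(12)=8 → I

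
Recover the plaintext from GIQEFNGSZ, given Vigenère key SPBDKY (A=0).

OTPBVPODY

Repeat the key across the ciphertext: SPBDKYSPB
G(6)−S(18): -12≡14 → O
I(8)−P(15): -7≡19 → T
Q(16)−B(1): 15 → P
E(4)−D(3): 1 → B
F(5)−K(10): -5≡21 → V
N(13)−Y(24): -11≡15 → P
G(6)−S(18): -12≡14 → O
S(18)−P(15): 3 → D
Z(25)−B(1): 24 → Y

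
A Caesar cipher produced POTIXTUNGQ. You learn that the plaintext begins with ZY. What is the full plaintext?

ZYDSHDEXQA

From the crib: P(15)−Z(25)=-10≡16, so the shift is 16.
Subtract 16 from each ciphertext letter:
P(15): 15−16=-1≡25 → Z
O(14): 14−16=-2≡24 → Y
T(19): 19−16=3 → D
I(8): 8−16=-8≡18 → S
X(23): 23−16=7 → H
T(19): 19−16=3 → D
U(20): 20−16=4 → E
N(13): 13−16=-3≡23 → X
G(6): 6−16=-10≡16 → Q
Q(16): 16−16=0 → A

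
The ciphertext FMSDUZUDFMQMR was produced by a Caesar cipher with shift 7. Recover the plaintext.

F(5): 5−7=-2≡24 → Y
M(12): 12−7=5 → F
S(18): 18−7=11 → L
D(3): 3−7=-4≡22 → W
U(20): 20−7=13 → N
Z(25): 25−7=18 → S
U(20): 20−7=13 → N
D(3): 3−7=-4≡22 → W
F(5): 5−7=-2≡24 → Y
M(12): 12−7=5 → F
Q(16): 16−7=9 → J
M(12): 12−7=5 → F
R(17): 17−7=10 → K

YFLWNSNWYFJFK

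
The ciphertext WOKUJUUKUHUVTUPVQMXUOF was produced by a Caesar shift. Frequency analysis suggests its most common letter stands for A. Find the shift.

20

The most frequent ciphertext letter is U (appears 7 times).
U is position 20; A is position 0.
Shift = 20.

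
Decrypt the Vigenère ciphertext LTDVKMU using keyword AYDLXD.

Repeat the key across the ciphertext: AYDLXDA
L(11)−A(0): 11 → L
T(19)−Y(24): -5≡21 → V
D(3)−D(3): 0 → A
V(21)−L(11): 10 → K
K(10)−X(23): -13≡13 → N
M(12)−D(3): 9 → J
U(20)−A(0): 20 → U

LVAKNJU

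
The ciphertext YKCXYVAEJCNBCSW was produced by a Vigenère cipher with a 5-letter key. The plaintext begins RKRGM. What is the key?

HALRM

Subtract each crib letter from the matching ciphertext letter (mod 26):
Y(24)−R(17)=7 → H
K(10)−K(10)=0 → A
C(2)−R(17)=-15≡11 → L
X(23)−G(6)=17 → R
Y(24)−M(12)=12 → M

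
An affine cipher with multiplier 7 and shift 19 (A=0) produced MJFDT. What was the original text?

The inverse of 7 mod 26 is 15, since 7·15=105≡1. Apply D(y)=15·(y−19) mod 26:
M(12): 15·(12−19)=-105≡25 → Z
J(9): 15·(9−19)=-150≡6 → G
F(5): 15·(5−19)=-210≡24 → Y
D(3): 15·(3−19)=-240≡20 → U
T(19): 15·(19−19)=0 → A

ZGYUA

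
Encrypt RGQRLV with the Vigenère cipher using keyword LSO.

CYECDJ

Repeat the key across the message: LSOLSO
R(17)+L(11): 28≡2 → C
G(6)+S(18): 24 → Y
Q(16)+O(14): 30≡4 → E
R(17)+L(11): 28≡2 → C
L(11)+S(18): 29≡3 → D
V(21)+O(14): 35≡9 → J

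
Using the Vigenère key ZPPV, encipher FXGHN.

EMVCM

Repeat the key across the message: ZPPVZ
F(5)+Z(25): 30≡4 → E
X(23)+P(15): 38≡12 → M
G(6)+P(15): 21 → V
H(7)+V(21): 28≡2 → C
N(13)+Z(25): 38≡12 → M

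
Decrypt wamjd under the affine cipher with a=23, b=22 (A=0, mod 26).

The inverse of 23 mod 26 is 17, since 23·17=391≡1. Apply D(y)=17·(y−22) mod 26:
w(22): 17·(22−22)=0 → a
a(0): 17·(0−22)=-374≡16 → q
m(12): 17·(12−22)=-170≡12 → m
j(9): 17·(9−22)=-221≡13 → n
d(3): 17·(3−22)=-323≡15 → p

aqmnp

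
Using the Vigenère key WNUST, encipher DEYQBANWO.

ZRSIUWAQG

Repeat the key across the message: WNUSTWNUS
D(3)+W(22): 25 → Z
E(4)+N(13): 17 → R
Y(24)+U(20): 44≡18 → S
Q(16)+S(18): 34≡8 → I
B(1)+T(19): 20 → U
A(0)+W(22): 22 → W
N(13)+N(13): 26≡0 → A
W(22)+U(20): 42≡16 → Q
O(14)+S(18): 32≡6 → G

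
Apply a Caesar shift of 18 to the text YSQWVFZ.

QKIONXR

Y(24): 24+18=42≡16 → Q
S(18): 18+18=36≡10 → K
Q(16): 16+18=34≡8 → I
W(22): 22+18=40≡14 → O
V(21): 21+18=39≡13 → N
F(5): 5+18=23 → X
Z(25): 25+18=43≡17 → R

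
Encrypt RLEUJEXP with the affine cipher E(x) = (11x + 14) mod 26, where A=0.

R(17): 11·17+14=201≡19 → T
L(11): 11·11+14=135≡5 → F
E(4): 11·4+14=58≡6 → G
U(20): 11·20+14=234≡0 → A
J(9): 11·9+14=113≡9 → J
E(4): 11·4+14=58≡6 → G
X(23): 11·23+14=267≡7 → H
P(15): 11·15+14=179≡23 → X

TFGAJGHX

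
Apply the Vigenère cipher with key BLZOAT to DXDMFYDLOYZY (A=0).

EICAFREWNMZR

Repeat the key across the message: BLZOATBLZOAT
D(3)+B(1): 4 → E
X(23)+L(11): 34≡8 → I
D(3)+Z(25): 28≡2 → C
M(12)+O(14): 26≡0 → A
F(5)+A(0): 5 → F
Y(24)+T(19): 43≡17 → R
D(3)+B(1): 4 → E
L(11)+L(11): 22 → W
O(14)+Z(25): 39≡13 → N
Y(24)+O(14): 38≡12 → M
Z(25)+A(0): 25 → Z
Y(24)+T(19): 43≡17 → R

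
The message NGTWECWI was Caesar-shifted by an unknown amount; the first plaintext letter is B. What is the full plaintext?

BUHKSQKW

From the crib: N(13)−B(1)=12, so the shift is 12.
Subtract 12 from each ciphertext letter:
N(13): 13−12=1 → B
G(6): 6−12=-6≡20 → U
T(19): 19−12=7 → H
W(22): 22−12=10 → K
E(4): 4−12=-8≡18 → S
C(2): 2−12=-10≡16 → Q
W(22): 22−12=10 → K
I(8): 8−12=-4≡22 → W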